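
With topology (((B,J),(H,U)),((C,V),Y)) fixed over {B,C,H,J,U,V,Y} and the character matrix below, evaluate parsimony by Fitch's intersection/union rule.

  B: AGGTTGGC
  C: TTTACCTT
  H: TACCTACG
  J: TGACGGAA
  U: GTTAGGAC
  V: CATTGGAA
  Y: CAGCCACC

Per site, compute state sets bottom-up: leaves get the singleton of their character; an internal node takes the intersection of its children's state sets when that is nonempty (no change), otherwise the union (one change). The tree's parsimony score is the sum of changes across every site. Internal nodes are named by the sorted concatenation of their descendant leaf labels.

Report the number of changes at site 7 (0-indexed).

site 0, node BJ: B={A} ∪ J={T} → {A,T} (+1)
site 0, node HU: H={T} ∪ U={G} → {G,T} (+1)
site 0, node BHJU: BJ={A,T} ∩ HU={G,T} → {T} (+0)
site 0, node CV: C={T} ∪ V={C} → {C,T} (+1)
site 0, node CVY: CV={C,T} ∩ Y={C} → {C} (+0)
site 0, node BCHJUVY: BHJU={T} ∪ CVY={C} → {C,T} (+1)
site 1, node BJ: B={G} ∩ J={G} → {G} (+0)
site 1, node HU: H={A} ∪ U={T} → {A,T} (+1)
site 1, node BHJU: BJ={G} ∪ HU={A,T} → {A,G,T} (+1)
site 1, node CV: C={T} ∪ V={A} → {A,T} (+1)
site 1, node CVY: CV={A,T} ∩ Y={A} → {A} (+0)
site 1, node BCHJUVY: BHJU={A,G,T} ∩ CVY={A} → {A} (+0)
site 2, node BJ: B={G} ∪ J={A} → {A,G} (+1)
site 2, node HU: H={C} ∪ U={T} → {C,T} (+1)
site 2, node BHJU: BJ={A,G} ∪ HU={C,T} → {A,C,G,T} (+1)
site 2, node CV: C={T} ∩ V={T} → {T} (+0)
site 2, node CVY: CV={T} ∪ Y={G} → {G,T} (+1)
site 2, node BCHJUVY: BHJU={A,C,G,T} ∩ CVY={G,T} → {G,T} (+0)
site 3, node BJ: B={T} ∪ J={C} → {C,T} (+1)
site 3, node HU: H={C} ∪ U={A} → {A,C} (+1)
site 3, node BHJU: BJ={C,T} ∩ HU={A,C} → {C} (+0)
site 3, node CV: C={A} ∪ V={T} → {A,T} (+1)
site 3, node CVY: CV={A,T} ∪ Y={C} → {A,C,T} (+1)
site 3, node BCHJUVY: BHJU={C} ∩ CVY={A,C,T} → {C} (+0)
site 4, node BJ: B={T} ∪ J={G} → {G,T} (+1)
site 4, node HU: H={T} ∪ U={G} → {G,T} (+1)
site 4, node BHJU: BJ={G,T} ∩ HU={G,T} → {G,T} (+0)
site 4, node CV: C={C} ∪ V={G} → {C,G} (+1)
site 4, node CVY: CV={C,G} ∩ Y={C} → {C} (+0)
site 4, node BCHJUVY: BHJU={G,T} ∪ CVY={C} → {C,G,T} (+1)
site 5, node BJ: B={G} ∩ J={G} → {G} (+0)
site 5, node HU: H={A} ∪ U={G} → {A,G} (+1)
site 5, node BHJU: BJ={G} ∩ HU={A,G} → {G} (+0)
site 5, node CV: C={C} ∪ V={G} → {C,G} (+1)
site 5, node CVY: CV={C,G} ∪ Y={A} → {A,C,G} (+1)
site 5, node BCHJUVY: BHJU={G} ∩ CVY={A,C,G} → {G} (+0)
site 6, node BJ: B={G} ∪ J={A} → {A,G} (+1)
site 6, node HU: H={C} ∪ U={A} → {A,C} (+1)
site 6, node BHJU: BJ={A,G} ∩ HU={A,C} → {A} (+0)
site 6, node CV: C={T} ∪ V={A} → {A,T} (+1)
site 6, node CVY: CV={A,T} ∪ Y={C} → {A,C,T} (+1)
site 6, node BCHJUVY: BHJU={A} ∩ CVY={A,C,T} → {A} (+0)
site 7, node BJ: B={C} ∪ J={A} → {A,C} (+1)
site 7, node HU: H={G} ∪ U={C} → {C,G} (+1)
site 7, node BHJU: BJ={A,C} ∩ HU={C,G} → {C} (+0)
site 7, node CV: C={T} ∪ V={A} → {A,T} (+1)
site 7, node CVY: CV={A,T} ∪ Y={C} → {A,C,T} (+1)
site 7, node BCHJUVY: BHJU={C} ∩ CVY={A,C,T} → {C} (+0)
per-site changes: [4, 3, 4, 4, 4, 3, 4, 4]; total = 30

4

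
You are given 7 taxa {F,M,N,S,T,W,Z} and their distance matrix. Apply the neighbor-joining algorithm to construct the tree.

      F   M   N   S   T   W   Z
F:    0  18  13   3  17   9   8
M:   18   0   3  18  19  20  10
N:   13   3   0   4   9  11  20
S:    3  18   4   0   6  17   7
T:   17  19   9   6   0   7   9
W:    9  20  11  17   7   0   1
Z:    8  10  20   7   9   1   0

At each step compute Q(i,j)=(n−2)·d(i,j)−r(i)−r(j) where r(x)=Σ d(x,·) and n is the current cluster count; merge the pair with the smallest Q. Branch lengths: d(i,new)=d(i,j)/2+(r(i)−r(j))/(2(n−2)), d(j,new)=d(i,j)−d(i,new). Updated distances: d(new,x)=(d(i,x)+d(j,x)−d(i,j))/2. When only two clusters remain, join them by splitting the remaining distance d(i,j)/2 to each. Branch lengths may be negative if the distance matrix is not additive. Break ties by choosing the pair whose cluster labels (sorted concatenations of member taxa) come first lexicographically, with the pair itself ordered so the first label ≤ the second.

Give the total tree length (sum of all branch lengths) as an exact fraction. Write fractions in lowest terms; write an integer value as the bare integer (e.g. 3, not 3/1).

step 1: merge (M,N) at d=3, Q=-133; branch lengths M→43/10, N→-13/10; new cluster MN
  updated: d(F,MN)=14, d(MN,S)=19/2, d(MN,T)=25/2, d(MN,W)=14, d(MN,Z)=27/2
step 2: merge (W,Z) at d=1, Q=-165/2; branch lengths W→27/16, Z→-11/16; new cluster WZ
  updated: d(F,WZ)=8, d(MN,WZ)=53/4, d(S,WZ)=23/2, d(T,WZ)=15/2
step 3: merge (F,S) at d=3, Q=-63; branch lengths F→7/2, S→-1/2; new cluster FS
  updated: d(FS,MN)=41/4, d(FS,T)=10, d(FS,WZ)=33/4
step 4: merge (FS,MN) at d=41/4, Q=-44; branch lengths FS→13/4, MN→7; new cluster FMNS
  updated: d(FMNS,T)=49/8, d(FMNS,WZ)=45/8
step 5: merge (FMNS,T) at d=49/8, Q=-77/4; branch lengths FMNS→17/8, T→4; new cluster FMNST
  updated: d(FMNST,WZ)=7/2
step 6: merge (FMNST,WZ) at d=7/2; branch lengths FMNST→7/4, WZ→7/4; new cluster FMNSTWZ
final tree: ((((F:7/2,S:-1/2):13/4,(M:43/10,N:-13/10):7):17/8,T:4):7/4,(W:27/16,Z:-11/16):7/4)
total length: 215/8

215/8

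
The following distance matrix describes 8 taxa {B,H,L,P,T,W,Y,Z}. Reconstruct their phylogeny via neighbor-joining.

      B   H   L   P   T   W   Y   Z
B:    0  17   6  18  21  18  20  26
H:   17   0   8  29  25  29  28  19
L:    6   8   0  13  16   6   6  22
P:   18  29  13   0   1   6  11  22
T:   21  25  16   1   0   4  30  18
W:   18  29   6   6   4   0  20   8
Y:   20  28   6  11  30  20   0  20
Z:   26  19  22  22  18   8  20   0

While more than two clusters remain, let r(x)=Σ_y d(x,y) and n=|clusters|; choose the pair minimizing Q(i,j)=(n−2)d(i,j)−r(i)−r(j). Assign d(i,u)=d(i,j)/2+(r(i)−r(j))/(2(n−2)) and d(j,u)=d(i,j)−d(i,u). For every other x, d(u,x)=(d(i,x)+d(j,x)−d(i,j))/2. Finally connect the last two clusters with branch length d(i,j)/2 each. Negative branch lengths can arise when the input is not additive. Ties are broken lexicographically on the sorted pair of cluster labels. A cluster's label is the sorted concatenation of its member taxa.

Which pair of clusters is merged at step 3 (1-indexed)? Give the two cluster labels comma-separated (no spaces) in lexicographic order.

PTW,Z

iteration 1: select P,T (d=1, Q=-209); attach at lengths (-3/4, 7/4); label the merged cluster PT
  updated: d(B,PT)=19, d(H,PT)=53/2, d(L,PT)=14, d(PT,W)=9/2, d(PT,Y)=20, d(PT,Z)=39/2
iteration 2: select PT,W (d=9/2, Q=-333/2); attach at lengths (81/20, 9/20); label the merged cluster PTW
  updated: d(B,PTW)=65/4, d(H,PTW)=51/2, d(L,PTW)=31/4, d(PTW,Y)=71/4, d(PTW,Z)=23/2
iteration 3: select PTW,Z (d=23/2, Q=-525/4); attach at lengths (105/32, 263/32); label the merged cluster PTWZ
  updated: d(B,PTWZ)=123/8, d(H,PTWZ)=33/2, d(L,PTWZ)=73/8, d(PTWZ,Y)=105/8
iteration 4: select PTWZ,Y (d=105/8, Q=-655/8); attach at lengths (211/48, 419/48); label the merged cluster PTWYZ
  updated: d(B,PTWYZ)=89/8, d(H,PTWYZ)=251/16, d(L,PTWYZ)=1
iteration 5: select B,H (d=17, Q=-653/16); attach at lengths (439/64, 649/64); label the merged cluster BH
  updated: d(BH,L)=-3/2, d(BH,PTWYZ)=157/32
iteration 6: select BH,L (d=-3/2, Q=-141/32); attach at lengths (77/64, -173/64); label the merged cluster BHL
  updated: d(BHL,PTWYZ)=237/64
iteration 7: select BHL,PTWYZ (d=237/64); attach at lengths (237/128, 237/128); label the merged cluster BHLPTWYZ
final tree: (((B:439/64,H:649/64):77/64,L:-173/64):237/128,((((P:-3/4,T:7/4):81/20,W:9/20):105/32,Z:263/32):211/48,Y:419/48):237/128)
total length: 3157/64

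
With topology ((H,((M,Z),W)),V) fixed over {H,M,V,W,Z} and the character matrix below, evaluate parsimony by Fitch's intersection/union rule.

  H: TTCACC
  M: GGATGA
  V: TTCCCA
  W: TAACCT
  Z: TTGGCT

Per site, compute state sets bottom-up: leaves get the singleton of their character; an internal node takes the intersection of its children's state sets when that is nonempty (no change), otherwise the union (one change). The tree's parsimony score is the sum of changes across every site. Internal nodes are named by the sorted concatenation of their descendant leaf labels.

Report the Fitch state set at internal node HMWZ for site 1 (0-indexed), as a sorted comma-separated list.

MZ@0: {G} ∪ {T} = {G,T} (union, +1)
MWZ@0: {G,T} ∩ {T} = {T} (intersection, +0)
HMWZ@0: {T} ∩ {T} = {T} (intersection, +0)
HMVWZ@0: {T} ∩ {T} = {T} (intersection, +0)
MZ@1: {G} ∪ {T} = {G,T} (union, +1)
MWZ@1: {G,T} ∪ {A} = {A,G,T} (union, +1)
HMWZ@1: {T} ∩ {A,G,T} = {T} (intersection, +0)
HMVWZ@1: {T} ∩ {T} = {T} (intersection, +0)
MZ@2: {A} ∪ {G} = {A,G} (union, +1)
MWZ@2: {A,G} ∩ {A} = {A} (intersection, +0)
HMWZ@2: {C} ∪ {A} = {A,C} (union, +1)
HMVWZ@2: {A,C} ∩ {C} = {C} (intersection, +0)
MZ@3: {T} ∪ {G} = {G,T} (union, +1)
MWZ@3: {G,T} ∪ {C} = {C,G,T} (union, +1)
HMWZ@3: {A} ∪ {C,G,T} = {A,C,G,T} (union, +1)
HMVWZ@3: {A,C,G,T} ∩ {C} = {C} (intersection, +0)
MZ@4: {G} ∪ {C} = {C,G} (union, +1)
MWZ@4: {C,G} ∩ {C} = {C} (intersection, +0)
HMWZ@4: {C} ∩ {C} = {C} (intersection, +0)
HMVWZ@4: {C} ∩ {C} = {C} (intersection, +0)
MZ@5: {A} ∪ {T} = {A,T} (union, +1)
MWZ@5: {A,T} ∩ {T} = {T} (intersection, +0)
HMWZ@5: {C} ∪ {T} = {C,T} (union, +1)
HMVWZ@5: {C,T} ∪ {A} = {A,C,T} (union, +1)
per-site changes: [1, 2, 2, 3, 1, 3]; total = 12

T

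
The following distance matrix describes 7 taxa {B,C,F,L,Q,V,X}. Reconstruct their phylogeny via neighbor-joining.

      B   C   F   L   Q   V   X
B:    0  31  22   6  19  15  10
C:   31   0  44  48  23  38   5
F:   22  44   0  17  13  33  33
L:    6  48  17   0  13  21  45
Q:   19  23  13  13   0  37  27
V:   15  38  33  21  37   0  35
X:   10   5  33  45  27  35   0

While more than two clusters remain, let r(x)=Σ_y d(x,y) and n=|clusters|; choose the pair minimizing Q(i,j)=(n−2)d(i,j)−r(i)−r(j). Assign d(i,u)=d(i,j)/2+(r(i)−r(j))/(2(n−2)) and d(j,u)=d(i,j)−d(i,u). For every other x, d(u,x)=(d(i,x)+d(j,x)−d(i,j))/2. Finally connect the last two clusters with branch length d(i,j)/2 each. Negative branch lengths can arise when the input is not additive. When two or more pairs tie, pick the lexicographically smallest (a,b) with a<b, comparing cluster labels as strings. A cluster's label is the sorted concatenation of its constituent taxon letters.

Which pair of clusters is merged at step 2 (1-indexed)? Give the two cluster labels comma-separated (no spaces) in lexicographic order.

1. join C+X (d=5, Q=-319) ⇒ CX; edges |C|=59/10, |X|=-9/10
  updated: d(B,CX)=18, d(CX,F)=36, d(CX,L)=44, d(CX,Q)=45/2, d(CX,V)=34
2. join F+Q (d=13, Q=-347/2) ⇒ FQ; edges |F|=137/16, |Q|=71/16
  updated: d(B,FQ)=14, d(CX,FQ)=91/4, d(FQ,L)=17/2, d(FQ,V)=57/2
3. join FQ+L (d=17/2, Q=-511/4) ⇒ FLQ; edges |FQ|=79/24, |L|=125/24
  updated: d(B,FLQ)=23/4, d(CX,FLQ)=233/8, d(FLQ,V)=41/2
4. join B+CX (d=18, Q=-671/8) ⇒ BCX; edges |B|=-51/32, |CX|=627/32
  updated: d(BCX,FLQ)=135/16, d(BCX,V)=31/2
5. join BCX+FLQ (d=135/16, Q=-711/16) ⇒ BCFLQX; edges |BCX|=55/32, |FLQ|=215/32
  updated: d(BCFLQX,V)=441/32
6. join BCFLQX+V (d=441/32) ⇒ BCFLQVX; edges |BCFLQX|=441/64, |V|=441/64
final tree: (((B:-51/32,(C:59/10,X:-9/10):627/32):55/32,((F:137/16,Q:71/16):79/24,L:125/24):215/32):441/64,V:441/64)
total length: 2135/32

F,Q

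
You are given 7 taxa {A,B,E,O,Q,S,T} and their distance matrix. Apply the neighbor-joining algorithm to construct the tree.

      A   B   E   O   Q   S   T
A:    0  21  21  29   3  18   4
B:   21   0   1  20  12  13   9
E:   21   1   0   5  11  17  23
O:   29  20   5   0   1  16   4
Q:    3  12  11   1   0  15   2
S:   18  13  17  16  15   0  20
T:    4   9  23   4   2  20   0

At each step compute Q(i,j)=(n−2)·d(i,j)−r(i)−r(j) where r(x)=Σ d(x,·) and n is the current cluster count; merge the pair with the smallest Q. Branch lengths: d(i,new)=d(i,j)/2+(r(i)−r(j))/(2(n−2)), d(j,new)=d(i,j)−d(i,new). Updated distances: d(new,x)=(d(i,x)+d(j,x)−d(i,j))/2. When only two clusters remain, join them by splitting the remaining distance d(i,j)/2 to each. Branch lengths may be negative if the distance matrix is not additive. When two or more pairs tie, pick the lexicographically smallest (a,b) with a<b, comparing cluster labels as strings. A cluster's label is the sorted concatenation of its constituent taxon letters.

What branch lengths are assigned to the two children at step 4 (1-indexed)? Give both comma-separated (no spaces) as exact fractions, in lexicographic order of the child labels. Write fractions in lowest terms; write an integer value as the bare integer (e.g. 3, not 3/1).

step 1: merge (B,E) at d=1, Q=-149; branch lengths B→3/10, E→7/10; new cluster BE
  updated: d(A,BE)=41/2, d(BE,O)=12, d(BE,Q)=11, d(BE,S)=29/2, d(BE,T)=31/2
step 2: merge (A,T) at d=4, Q=-104; branch lengths A→45/8, T→-13/8; new cluster AT
  updated: d(AT,BE)=16, d(AT,O)=29/2, d(AT,Q)=1/2, d(AT,S)=17
step 3: merge (AT,Q) at d=1/2, Q=-74; branch lengths AT→11/3, Q→-19/6; new cluster AQT
  updated: d(AQT,BE)=53/4, d(AQT,O)=15/2, d(AQT,S)=63/4
step 4: merge (AQT,O) at d=15/2, Q=-57; branch lengths AQT→4, O→7/2; new cluster AOQT
  updated: d(AOQT,BE)=71/8, d(AOQT,S)=97/8
step 5: merge (AOQT,BE) at d=71/8, Q=-71/2; branch lengths AOQT→13/4, BE→45/8; new cluster ABEOQT
  updated: d(ABEOQT,S)=71/8
step 6: merge (ABEOQT,S) at d=71/8; branch lengths ABEOQT→71/16, S→71/16; new cluster ABEOQST
final tree: (((((A:45/8,T:-13/8):11/3,Q:-19/6):4,O:7/2):13/4,(B:3/10,E:7/10):45/8):71/16,S:71/16)
total length: 123/4

4,7/2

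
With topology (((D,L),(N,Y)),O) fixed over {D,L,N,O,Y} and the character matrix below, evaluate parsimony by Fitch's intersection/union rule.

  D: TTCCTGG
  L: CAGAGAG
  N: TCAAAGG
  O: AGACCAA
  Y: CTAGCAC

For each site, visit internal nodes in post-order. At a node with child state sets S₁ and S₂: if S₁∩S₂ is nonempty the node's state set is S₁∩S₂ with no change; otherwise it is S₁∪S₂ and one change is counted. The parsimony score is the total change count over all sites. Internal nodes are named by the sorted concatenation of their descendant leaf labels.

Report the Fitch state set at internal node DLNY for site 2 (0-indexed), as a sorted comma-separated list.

[col 0] DL: children D:{T}, L:{C} ∪→ {C,T}; cost 1
[col 0] NY: children N:{T}, Y:{C} ∪→ {C,T}; cost 1
[col 0] DLNY: children DL:{C,T}, NY:{C,T} ∩→ {C,T}; cost 0
[col 0] DLNOY: children DLNY:{C,T}, O:{A} ∪→ {A,C,T}; cost 1
[col 1] DL: children D:{T}, L:{A} ∪→ {A,T}; cost 1
[col 1] NY: children N:{C}, Y:{T} ∪→ {C,T}; cost 1
[col 1] DLNY: children DL:{A,T}, NY:{C,T} ∩→ {T}; cost 0
[col 1] DLNOY: children DLNY:{T}, O:{G} ∪→ {G,T}; cost 1
[col 2] DL: children D:{C}, L:{G} ∪→ {C,G}; cost 1
[col 2] NY: children N:{A}, Y:{A} ∩→ {A}; cost 0
[col 2] DLNY: children DL:{C,G}, NY:{A} ∪→ {A,C,G}; cost 1
[col 2] DLNOY: children DLNY:{A,C,G}, O:{A} ∩→ {A}; cost 0
[col 3] DL: children D:{C}, L:{A} ∪→ {A,C}; cost 1
[col 3] NY: children N:{A}, Y:{G} ∪→ {A,G}; cost 1
[col 3] DLNY: children DL:{A,C}, NY:{A,G} ∩→ {A}; cost 0
[col 3] DLNOY: children DLNY:{A}, O:{C} ∪→ {A,C}; cost 1
[col 4] DL: children D:{T}, L:{G} ∪→ {G,T}; cost 1
[col 4] NY: children N:{A}, Y:{C} ∪→ {A,C}; cost 1
[col 4] DLNY: children DL:{G,T}, NY:{A,C} ∪→ {A,C,G,T}; cost 1
[col 4] DLNOY: children DLNY:{A,C,G,T}, O:{C} ∩→ {C}; cost 0
[col 5] DL: children D:{G}, L:{A} ∪→ {A,G}; cost 1
[col 5] NY: children N:{G}, Y:{A} ∪→ {A,G}; cost 1
[col 5] DLNY: children DL:{A,G}, NY:{A,G} ∩→ {A,G}; cost 0
[col 5] DLNOY: children DLNY:{A,G}, O:{A} ∩→ {A}; cost 0
[col 6] DL: children D:{G}, L:{G} ∩→ {G}; cost 0
[col 6] NY: children N:{G}, Y:{C} ∪→ {C,G}; cost 1
[col 6] DLNY: children DL:{G}, NY:{C,G} ∩→ {G}; cost 0
[col 6] DLNOY: children DLNY:{G}, O:{A} ∪→ {A,G}; cost 1
per-site changes: [3, 3, 2, 3, 3, 2, 2]; total = 18

A,C,G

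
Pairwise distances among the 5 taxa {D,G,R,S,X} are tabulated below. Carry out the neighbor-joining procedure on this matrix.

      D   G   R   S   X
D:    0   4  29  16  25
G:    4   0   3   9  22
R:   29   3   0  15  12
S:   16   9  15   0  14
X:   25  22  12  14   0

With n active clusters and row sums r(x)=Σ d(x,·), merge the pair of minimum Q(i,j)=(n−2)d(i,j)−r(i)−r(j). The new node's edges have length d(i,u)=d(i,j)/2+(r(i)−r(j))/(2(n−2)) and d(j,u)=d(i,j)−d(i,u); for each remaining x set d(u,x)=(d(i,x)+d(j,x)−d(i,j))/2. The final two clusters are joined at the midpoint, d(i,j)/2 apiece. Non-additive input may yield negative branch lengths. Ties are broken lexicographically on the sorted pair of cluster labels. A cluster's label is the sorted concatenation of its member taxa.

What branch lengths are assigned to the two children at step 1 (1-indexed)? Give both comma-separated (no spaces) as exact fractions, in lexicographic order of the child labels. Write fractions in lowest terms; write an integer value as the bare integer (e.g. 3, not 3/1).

8,-4

1. join D+G (d=4, Q=-100) ⇒ DG; edges |D|=8, |G|=-4
  updated: d(DG,R)=14, d(DG,S)=21/2, d(DG,X)=43/2
2. join DG+S (d=21/2, Q=-129/2) ⇒ DGS; edges |DG|=55/8, |S|=29/8
  updated: d(DGS,R)=37/4, d(DGS,X)=25/2
3. join DGS+R (d=37/4, Q=-135/4) ⇒ DGRS; edges |DGS|=39/8, |R|=35/8
  updated: d(DGRS,X)=61/8
4. join DGRS+X (d=61/8) ⇒ DGRSX; edges |DGRS|=61/16, |X|=61/16
final tree: ((((D:8,G:-4):55/8,S:29/8):39/8,R:35/8):61/16,X:61/16)
total length: 251/8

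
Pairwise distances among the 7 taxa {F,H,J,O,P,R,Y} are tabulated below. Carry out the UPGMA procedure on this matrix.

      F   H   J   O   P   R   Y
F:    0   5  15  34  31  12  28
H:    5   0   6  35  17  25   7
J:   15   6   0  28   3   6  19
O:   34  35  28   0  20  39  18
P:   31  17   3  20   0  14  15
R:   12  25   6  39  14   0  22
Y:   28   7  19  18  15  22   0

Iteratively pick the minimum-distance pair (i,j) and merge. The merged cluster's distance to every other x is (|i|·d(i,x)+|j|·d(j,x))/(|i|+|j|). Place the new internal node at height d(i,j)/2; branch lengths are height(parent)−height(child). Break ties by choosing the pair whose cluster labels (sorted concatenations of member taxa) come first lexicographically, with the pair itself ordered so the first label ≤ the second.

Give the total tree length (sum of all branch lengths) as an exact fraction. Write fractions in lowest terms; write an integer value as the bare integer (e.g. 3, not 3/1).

step 1: merge (J,P) at d=3; branch lengths J→3/2, P→3/2; new cluster JP
  updated: d(F,JP)=23, d(H,JP)=23/2, d(JP,O)=24, d(JP,R)=10, d(JP,Y)=17
step 2: merge (F,H) at d=5; branch lengths F→5/2, H→5/2; new cluster FH
  updated: d(FH,JP)=69/4, d(FH,O)=69/2, d(FH,R)=37/2, d(FH,Y)=35/2
step 3: merge (JP,R) at d=10; branch lengths JP→7/2, R→5; new cluster JPR
  updated: d(FH,JPR)=53/3, d(JPR,O)=29, d(JPR,Y)=56/3
step 4: merge (FH,Y) at d=35/2; branch lengths FH→25/4, Y→35/4; new cluster FHY
  updated: d(FHY,JPR)=18, d(FHY,O)=29
step 5: merge (FHY,JPR) at d=18; branch lengths FHY→1/4, JPR→4; new cluster FHJPRY
  updated: d(FHJPRY,O)=29
step 6: merge (FHJPRY,O) at d=29; branch lengths FHJPRY→11/2, O→29/2; new cluster FHJOPRY
final tree: ((((F:5/2,H:5/2):25/4,Y:35/4):1/4,((J:3/2,P:3/2):7/2,R:5):4):11/2,O:29/2)
total length: 223/4

223/4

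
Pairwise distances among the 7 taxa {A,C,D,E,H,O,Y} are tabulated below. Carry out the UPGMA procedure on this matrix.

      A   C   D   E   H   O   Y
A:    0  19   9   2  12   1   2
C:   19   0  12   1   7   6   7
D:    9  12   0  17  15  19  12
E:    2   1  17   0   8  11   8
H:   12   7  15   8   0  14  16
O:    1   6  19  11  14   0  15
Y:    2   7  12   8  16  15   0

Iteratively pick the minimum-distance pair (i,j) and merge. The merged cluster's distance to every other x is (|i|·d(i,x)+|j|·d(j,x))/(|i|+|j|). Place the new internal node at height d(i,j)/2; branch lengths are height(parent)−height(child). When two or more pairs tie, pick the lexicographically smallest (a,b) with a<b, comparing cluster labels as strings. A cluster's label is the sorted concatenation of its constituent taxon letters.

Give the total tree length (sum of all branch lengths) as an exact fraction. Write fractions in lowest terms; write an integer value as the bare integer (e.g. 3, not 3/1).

509/18

step 1: merge (A,O) at d=1; branch lengths A→1/2, O→1/2; new cluster AO
  updated: d(AO,C)=25/2, d(AO,D)=14, d(AO,E)=13/2, d(AO,H)=13, d(AO,Y)=17/2
step 2: merge (C,E) at d=1; branch lengths C→1/2, E→1/2; new cluster CE
  updated: d(AO,CE)=19/2, d(CE,D)=29/2, d(CE,H)=15/2, d(CE,Y)=15/2
step 3: merge (CE,H) at d=15/2; branch lengths CE→13/4, H→15/4; new cluster CEH
  updated: d(AO,CEH)=32/3, d(CEH,D)=44/3, d(CEH,Y)=31/3
step 4: merge (AO,Y) at d=17/2; branch lengths AO→15/4, Y→17/4; new cluster AOY
  updated: d(AOY,CEH)=95/9, d(AOY,D)=40/3
step 5: merge (AOY,CEH) at d=95/9; branch lengths AOY→37/36, CEH→55/36; new cluster ACEHOY
  updated: d(ACEHOY,D)=14
step 6: merge (ACEHOY,D) at d=14; branch lengths ACEHOY→31/18, D→7; new cluster ACDEHOY
final tree: ((((A:1/2,O:1/2):15/4,Y:17/4):37/36,((C:1/2,E:1/2):13/4,H:15/4):55/36):31/18,D:7)
total length: 509/18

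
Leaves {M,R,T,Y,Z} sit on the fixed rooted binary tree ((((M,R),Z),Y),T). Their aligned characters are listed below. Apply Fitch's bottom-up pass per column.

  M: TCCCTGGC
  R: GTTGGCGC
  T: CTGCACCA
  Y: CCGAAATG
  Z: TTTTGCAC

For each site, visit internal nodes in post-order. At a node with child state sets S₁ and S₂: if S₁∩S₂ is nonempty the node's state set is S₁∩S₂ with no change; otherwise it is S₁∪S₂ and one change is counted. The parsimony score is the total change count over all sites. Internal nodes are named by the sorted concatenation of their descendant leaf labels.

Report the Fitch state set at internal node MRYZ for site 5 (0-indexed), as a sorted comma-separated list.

A,C

MR@0: {T} ∪ {G} = {G,T} (union, +1)
MRZ@0: {G,T} ∩ {T} = {T} (intersection, +0)
MRYZ@0: {T} ∪ {C} = {C,T} (union, +1)
MRTYZ@0: {C,T} ∩ {C} = {C} (intersection, +0)
MR@1: {C} ∪ {T} = {C,T} (union, +1)
MRZ@1: {C,T} ∩ {T} = {T} (intersection, +0)
MRYZ@1: {T} ∪ {C} = {C,T} (union, +1)
MRTYZ@1: {C,T} ∩ {T} = {T} (intersection, +0)
MR@2: {C} ∪ {T} = {C,T} (union, +1)
MRZ@2: {C,T} ∩ {T} = {T} (intersection, +0)
MRYZ@2: {T} ∪ {G} = {G,T} (union, +1)
MRTYZ@2: {G,T} ∩ {G} = {G} (intersection, +0)
MR@3: {C} ∪ {G} = {C,G} (union, +1)
MRZ@3: {C,G} ∪ {T} = {C,G,T} (union, +1)
MRYZ@3: {C,G,T} ∪ {A} = {A,C,G,T} (union, +1)
MRTYZ@3: {A,C,G,T} ∩ {C} = {C} (intersection, +0)
MR@4: {T} ∪ {G} = {G,T} (union, +1)
MRZ@4: {G,T} ∩ {G} = {G} (intersection, +0)
MRYZ@4: {G} ∪ {A} = {A,G} (union, +1)
MRTYZ@4: {A,G} ∩ {A} = {A} (intersection, +0)
MR@5: {G} ∪ {C} = {C,G} (union, +1)
MRZ@5: {C,G} ∩ {C} = {C} (intersection, +0)
MRYZ@5: {C} ∪ {A} = {A,C} (union, +1)
MRTYZ@5: {A,C} ∩ {C} = {C} (intersection, +0)
MR@6: {G} ∩ {G} = {G} (intersection, +0)
MRZ@6: {G} ∪ {A} = {A,G} (union, +1)
MRYZ@6: {A,G} ∪ {T} = {A,G,T} (union, +1)
MRTYZ@6: {A,G,T} ∪ {C} = {A,C,G,T} (union, +1)
MR@7: {C} ∩ {C} = {C} (intersection, +0)
MRZ@7: {C} ∩ {C} = {C} (intersection, +0)
MRYZ@7: {C} ∪ {G} = {C,G} (union, +1)
MRTYZ@7: {C,G} ∪ {A} = {A,C,G} (union, +1)
per-site changes: [2, 2, 2, 3, 2, 2, 3, 2]; total = 18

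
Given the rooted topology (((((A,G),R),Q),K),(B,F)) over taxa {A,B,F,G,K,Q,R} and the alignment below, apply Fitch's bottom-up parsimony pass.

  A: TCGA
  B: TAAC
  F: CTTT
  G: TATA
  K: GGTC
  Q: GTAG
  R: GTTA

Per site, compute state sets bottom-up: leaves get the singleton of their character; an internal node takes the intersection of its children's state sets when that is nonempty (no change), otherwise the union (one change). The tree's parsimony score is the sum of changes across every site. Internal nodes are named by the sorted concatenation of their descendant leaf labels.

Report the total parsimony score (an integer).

13

[col 0] AG: children A:{T}, G:{T} ∩→ {T}; cost 0
[col 0] AGR: children AG:{T}, R:{G} ∪→ {G,T}; cost 1
[col 0] AGQR: children AGR:{G,T}, Q:{G} ∩→ {G}; cost 0
[col 0] AGKQR: children AGQR:{G}, K:{G} ∩→ {G}; cost 0
[col 0] BF: children B:{T}, F:{C} ∪→ {C,T}; cost 1
[col 0] ABFGKQR: children AGKQR:{G}, BF:{C,T} ∪→ {C,G,T}; cost 1
[col 1] AG: children A:{C}, G:{A} ∪→ {A,C}; cost 1
[col 1] AGR: children AG:{A,C}, R:{T} ∪→ {A,C,T}; cost 1
[col 1] AGQR: children AGR:{A,C,T}, Q:{T} ∩→ {T}; cost 0
[col 1] AGKQR: children AGQR:{T}, K:{G} ∪→ {G,T}; cost 1
[col 1] BF: children B:{A}, F:{T} ∪→ {A,T}; cost 1
[col 1] ABFGKQR: children AGKQR:{G,T}, BF:{A,T} ∩→ {T}; cost 0
[col 2] AG: children A:{G}, G:{T} ∪→ {G,T}; cost 1
[col 2] AGR: children AG:{G,T}, R:{T} ∩→ {T}; cost 0
[col 2] AGQR: children AGR:{T}, Q:{A} ∪→ {A,T}; cost 1
[col 2] AGKQR: children AGQR:{A,T}, K:{T} ∩→ {T}; cost 0
[col 2] BF: children B:{A}, F:{T} ∪→ {A,T}; cost 1
[col 2] ABFGKQR: children AGKQR:{T}, BF:{A,T} ∩→ {T}; cost 0
[col 3] AG: children A:{A}, G:{A} ∩→ {A}; cost 0
[col 3] AGR: children AG:{A}, R:{A} ∩→ {A}; cost 0
[col 3] AGQR: children AGR:{A}, Q:{G} ∪→ {A,G}; cost 1
[col 3] AGKQR: children AGQR:{A,G}, K:{C} ∪→ {A,C,G}; cost 1
[col 3] BF: children B:{C}, F:{T} ∪→ {C,T}; cost 1
[col 3] ABFGKQR: children AGKQR:{A,C,G}, BF:{C,T} ∩→ {C}; cost 0
per-site changes: [3, 4, 3, 3]; total = 13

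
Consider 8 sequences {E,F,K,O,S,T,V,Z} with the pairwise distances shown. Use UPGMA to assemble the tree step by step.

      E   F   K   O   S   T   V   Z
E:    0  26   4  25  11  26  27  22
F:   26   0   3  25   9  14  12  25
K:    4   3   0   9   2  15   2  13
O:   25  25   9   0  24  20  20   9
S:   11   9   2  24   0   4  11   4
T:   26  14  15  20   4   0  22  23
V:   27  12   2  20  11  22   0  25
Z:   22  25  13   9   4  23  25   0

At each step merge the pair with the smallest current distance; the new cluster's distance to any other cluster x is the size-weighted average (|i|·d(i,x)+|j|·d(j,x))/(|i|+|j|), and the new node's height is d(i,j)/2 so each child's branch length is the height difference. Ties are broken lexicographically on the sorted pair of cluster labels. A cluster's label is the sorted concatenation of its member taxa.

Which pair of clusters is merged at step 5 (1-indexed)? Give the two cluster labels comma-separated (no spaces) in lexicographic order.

1. join K+S (d=2) ⇒ KS; edges |K|=1, |S|=1
  updated: d(E,KS)=15/2, d(F,KS)=6, d(KS,O)=33/2, d(KS,T)=19/2, d(KS,V)=13/2, d(KS,Z)=17/2
2. join F+KS (d=6) ⇒ FKS; edges |F|=3, |KS|=2
  updated: d(E,FKS)=41/3, d(FKS,O)=58/3, d(FKS,T)=11, d(FKS,V)=25/3, d(FKS,Z)=14
3. join FKS+V (d=25/3) ⇒ FKSV; edges |FKS|=7/6, |V|=25/6
  updated: d(E,FKSV)=17, d(FKSV,O)=39/2, d(FKSV,T)=55/4, d(FKSV,Z)=67/4
4. join O+Z (d=9) ⇒ OZ; edges |O|=9/2, |Z|=9/2
  updated: d(E,OZ)=47/2, d(FKSV,OZ)=145/8, d(OZ,T)=43/2
5. join FKSV+T (d=55/4) ⇒ FKSTV; edges |FKSV|=65/24, |T|=55/8
  updated: d(E,FKSTV)=94/5, d(FKSTV,OZ)=94/5
6. join E+FKSTV (d=94/5) ⇒ EFKSTV; edges |E|=47/5, |FKSTV|=101/40
  updated: d(EFKSTV,OZ)=235/12
7. join EFKSTV+OZ (d=235/12) ⇒ EFKOSTVZ; edges |EFKSTV|=47/120, |OZ|=127/24
final tree: ((E:47/5,(((F:3,(K:1,S:1):2):7/6,V:25/6):65/24,T:55/8):101/40):47/120,(O:9/2,Z:9/2):127/24)
total length: 1941/40

FKSV,T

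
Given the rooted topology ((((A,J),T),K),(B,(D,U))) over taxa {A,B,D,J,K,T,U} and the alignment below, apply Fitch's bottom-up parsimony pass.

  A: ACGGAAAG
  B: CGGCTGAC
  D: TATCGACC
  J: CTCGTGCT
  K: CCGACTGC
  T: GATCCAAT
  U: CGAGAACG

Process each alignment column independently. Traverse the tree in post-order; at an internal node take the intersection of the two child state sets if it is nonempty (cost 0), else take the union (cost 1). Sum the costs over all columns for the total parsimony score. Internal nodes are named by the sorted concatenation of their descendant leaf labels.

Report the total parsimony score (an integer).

AJ@0: {A} ∪ {C} = {A,C} (union, +1)
AJT@0: {A,C} ∪ {G} = {A,C,G} (union, +1)
AJKT@0: {A,C,G} ∩ {C} = {C} (intersection, +0)
DU@0: {T} ∪ {C} = {C,T} (union, +1)
BDU@0: {C} ∩ {C,T} = {C} (intersection, +0)
ABDJKTU@0: {C} ∩ {C} = {C} (intersection, +0)
AJ@1: {C} ∪ {T} = {C,T} (union, +1)
AJT@1: {C,T} ∪ {A} = {A,C,T} (union, +1)
AJKT@1: {A,C,T} ∩ {C} = {C} (intersection, +0)
DU@1: {A} ∪ {G} = {A,G} (union, +1)
BDU@1: {G} ∩ {A,G} = {G} (intersection, +0)
ABDJKTU@1: {C} ∪ {G} = {C,G} (union, +1)
AJ@2: {G} ∪ {C} = {C,G} (union, +1)
AJT@2: {C,G} ∪ {T} = {C,G,T} (union, +1)
AJKT@2: {C,G,T} ∩ {G} = {G} (intersection, +0)
DU@2: {T} ∪ {A} = {A,T} (union, +1)
BDU@2: {G} ∪ {A,T} = {A,G,T} (union, +1)
ABDJKTU@2: {G} ∩ {A,G,T} = {G} (intersection, +0)
AJ@3: {G} ∩ {G} = {G} (intersection, +0)
AJT@3: {G} ∪ {C} = {C,G} (union, +1)
AJKT@3: {C,G} ∪ {A} = {A,C,G} (union, +1)
DU@3: {C} ∪ {G} = {C,G} (union, +1)
BDU@3: {C} ∩ {C,G} = {C} (intersection, +0)
ABDJKTU@3: {A,C,G} ∩ {C} = {C} (intersection, +0)
AJ@4: {A} ∪ {T} = {A,T} (union, +1)
AJT@4: {A,T} ∪ {C} = {A,C,T} (union, +1)
AJKT@4: {A,C,T} ∩ {C} = {C} (intersection, +0)
DU@4: {G} ∪ {A} = {A,G} (union, +1)
BDU@4: {T} ∪ {A,G} = {A,G,T} (union, +1)
ABDJKTU@4: {C} ∪ {A,G,T} = {A,C,G,T} (union, +1)
AJ@5: {A} ∪ {G} = {A,G} (union, +1)
AJT@5: {A,G} ∩ {A} = {A} (intersection, +0)
AJKT@5: {A} ∪ {T} = {A,T} (union, +1)
DU@5: {A} ∩ {A} = {A} (intersection, +0)
BDU@5: {G} ∪ {A} = {A,G} (union, +1)
ABDJKTU@5: {A,T} ∩ {A,G} = {A} (intersection, +0)
AJ@6: {A} ∪ {C} = {A,C} (union, +1)
AJT@6: {A,C} ∩ {A} = {A} (intersection, +0)
AJKT@6: {A} ∪ {G} = {A,G} (union, +1)
DU@6: {C} ∩ {C} = {C} (intersection, +0)
BDU@6: {A} ∪ {C} = {A,C} (union, +1)
ABDJKTU@6: {A,G} ∩ {A,C} = {A} (intersection, +0)
AJ@7: {G} ∪ {T} = {G,T} (union, +1)
AJT@7: {G,T} ∩ {T} = {T} (intersection, +0)
AJKT@7: {T} ∪ {C} = {C,T} (union, +1)
DU@7: {C} ∪ {G} = {C,G} (union, +1)
BDU@7: {C} ∩ {C,G} = {C} (intersection, +0)
ABDJKTU@7: {C,T} ∩ {C} = {C} (intersection, +0)
per-site changes: [3, 4, 4, 3, 5, 3, 3, 3]; total = 28

28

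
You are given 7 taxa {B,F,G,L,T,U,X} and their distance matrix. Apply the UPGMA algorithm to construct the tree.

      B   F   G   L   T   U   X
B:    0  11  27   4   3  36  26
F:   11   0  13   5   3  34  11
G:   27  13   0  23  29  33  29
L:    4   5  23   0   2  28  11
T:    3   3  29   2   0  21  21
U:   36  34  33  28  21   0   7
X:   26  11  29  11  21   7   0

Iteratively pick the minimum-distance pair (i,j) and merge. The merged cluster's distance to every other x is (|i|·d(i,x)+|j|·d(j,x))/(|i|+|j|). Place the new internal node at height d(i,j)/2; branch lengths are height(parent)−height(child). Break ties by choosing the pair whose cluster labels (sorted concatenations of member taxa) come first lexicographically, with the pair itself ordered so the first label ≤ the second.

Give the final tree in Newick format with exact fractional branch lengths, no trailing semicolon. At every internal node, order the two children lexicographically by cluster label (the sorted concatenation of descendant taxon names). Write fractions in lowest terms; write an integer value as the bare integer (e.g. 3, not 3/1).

((((B:7/4,(L:1,T:1):3/4):17/12,F:19/6):25/3,G:23/2):1,(U:7/2,X:7/2):9)

step 1: merge (L,T) at d=2; branch lengths L→1, T→1; new cluster LT
  updated: d(B,LT)=7/2, d(F,LT)=4, d(G,LT)=26, d(LT,U)=49/2, d(LT,X)=16
step 2: merge (B,LT) at d=7/2; branch lengths B→7/4, LT→3/4; new cluster BLT
  updated: d(BLT,F)=19/3, d(BLT,G)=79/3, d(BLT,U)=85/3, d(BLT,X)=58/3
step 3: merge (BLT,F) at d=19/3; branch lengths BLT→17/12, F→19/6; new cluster BFLT
  updated: d(BFLT,G)=23, d(BFLT,U)=119/4, d(BFLT,X)=69/4
step 4: merge (U,X) at d=7; branch lengths U→7/2, X→7/2; new cluster UX
  updated: d(BFLT,UX)=47/2, d(G,UX)=31
step 5: merge (BFLT,G) at d=23; branch lengths BFLT→25/3, G→23/2; new cluster BFGLT
  updated: d(BFGLT,UX)=25
step 6: merge (BFGLT,UX) at d=25; branch lengths BFGLT→1, UX→9; new cluster BFGLTUX
final tree: ((((B:7/4,(L:1,T:1):3/4):17/12,F:19/6):25/3,G:23/2):1,(U:7/2,X:7/2):9)
total length: 551/12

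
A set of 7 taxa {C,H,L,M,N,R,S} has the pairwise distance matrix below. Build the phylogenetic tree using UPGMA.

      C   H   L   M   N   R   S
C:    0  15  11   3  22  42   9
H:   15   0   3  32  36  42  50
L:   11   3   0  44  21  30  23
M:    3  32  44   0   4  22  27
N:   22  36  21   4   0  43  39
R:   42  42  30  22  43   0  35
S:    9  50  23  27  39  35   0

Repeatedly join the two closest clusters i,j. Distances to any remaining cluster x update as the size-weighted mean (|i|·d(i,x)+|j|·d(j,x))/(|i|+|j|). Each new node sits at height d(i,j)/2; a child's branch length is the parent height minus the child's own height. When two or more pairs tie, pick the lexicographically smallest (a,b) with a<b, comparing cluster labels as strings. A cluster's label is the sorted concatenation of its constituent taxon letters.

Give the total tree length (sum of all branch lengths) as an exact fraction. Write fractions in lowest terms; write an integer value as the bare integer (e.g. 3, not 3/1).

433/6

step 1: merge (C,M) at d=3; branch lengths C→3/2, M→3/2; new cluster CM
  updated: d(CM,H)=47/2, d(CM,L)=55/2, d(CM,N)=13, d(CM,R)=32, d(CM,S)=18
step 2: merge (H,L) at d=3; branch lengths H→3/2, L→3/2; new cluster HL
  updated: d(CM,HL)=51/2, d(HL,N)=57/2, d(HL,R)=36, d(HL,S)=73/2
step 3: merge (CM,N) at d=13; branch lengths CM→5, N→13/2; new cluster CMN
  updated: d(CMN,HL)=53/2, d(CMN,R)=107/3, d(CMN,S)=25
step 4: merge (CMN,S) at d=25; branch lengths CMN→6, S→25/2; new cluster CMNS
  updated: d(CMNS,HL)=29, d(CMNS,R)=71/2
step 5: merge (CMNS,HL) at d=29; branch lengths CMNS→2, HL→13; new cluster CHLMNS
  updated: d(CHLMNS,R)=107/3
step 6: merge (CHLMNS,R) at d=107/3; branch lengths CHLMNS→10/3, R→107/6; new cluster CHLMNRS
final tree: (((((C:3/2,M:3/2):5,N:13/2):6,S:25/2):2,(H:3/2,L:3/2):13):10/3,R:107/6)
total length: 433/6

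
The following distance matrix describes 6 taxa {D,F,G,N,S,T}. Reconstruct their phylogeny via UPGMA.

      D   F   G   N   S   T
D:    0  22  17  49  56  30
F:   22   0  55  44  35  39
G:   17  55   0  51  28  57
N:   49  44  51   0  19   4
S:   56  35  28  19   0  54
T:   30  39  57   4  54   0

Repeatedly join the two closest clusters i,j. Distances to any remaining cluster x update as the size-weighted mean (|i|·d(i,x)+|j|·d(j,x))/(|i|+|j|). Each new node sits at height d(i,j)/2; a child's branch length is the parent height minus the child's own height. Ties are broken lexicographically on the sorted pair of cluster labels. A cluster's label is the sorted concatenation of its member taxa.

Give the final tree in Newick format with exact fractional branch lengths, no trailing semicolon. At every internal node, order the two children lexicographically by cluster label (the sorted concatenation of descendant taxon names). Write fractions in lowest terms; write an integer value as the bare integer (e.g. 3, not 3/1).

1. join N+T (d=4) ⇒ NT; edges |N|=2, |T|=2
  updated: d(D,NT)=79/2, d(F,NT)=83/2, d(G,NT)=54, d(NT,S)=73/2
2. join D+G (d=17) ⇒ DG; edges |D|=17/2, |G|=17/2
  updated: d(DG,F)=77/2, d(DG,NT)=187/4, d(DG,S)=42
3. join F+S (d=35) ⇒ FS; edges |F|=35/2, |S|=35/2
  updated: d(DG,FS)=161/4, d(FS,NT)=39
4. join FS+NT (d=39) ⇒ FNST; edges |FS|=2, |NT|=35/2
  updated: d(DG,FNST)=87/2
5. join DG+FNST (d=87/2) ⇒ DFGNST; edges |DG|=53/4, |FNST|=9/4
final tree: ((D:17/2,G:17/2):53/4,((F:35/2,S:35/2):2,(N:2,T:2):35/2):9/4)
total length: 91

((D:17/2,G:17/2):53/4,((F:35/2,S:35/2):2,(N:2,T:2):35/2):9/4)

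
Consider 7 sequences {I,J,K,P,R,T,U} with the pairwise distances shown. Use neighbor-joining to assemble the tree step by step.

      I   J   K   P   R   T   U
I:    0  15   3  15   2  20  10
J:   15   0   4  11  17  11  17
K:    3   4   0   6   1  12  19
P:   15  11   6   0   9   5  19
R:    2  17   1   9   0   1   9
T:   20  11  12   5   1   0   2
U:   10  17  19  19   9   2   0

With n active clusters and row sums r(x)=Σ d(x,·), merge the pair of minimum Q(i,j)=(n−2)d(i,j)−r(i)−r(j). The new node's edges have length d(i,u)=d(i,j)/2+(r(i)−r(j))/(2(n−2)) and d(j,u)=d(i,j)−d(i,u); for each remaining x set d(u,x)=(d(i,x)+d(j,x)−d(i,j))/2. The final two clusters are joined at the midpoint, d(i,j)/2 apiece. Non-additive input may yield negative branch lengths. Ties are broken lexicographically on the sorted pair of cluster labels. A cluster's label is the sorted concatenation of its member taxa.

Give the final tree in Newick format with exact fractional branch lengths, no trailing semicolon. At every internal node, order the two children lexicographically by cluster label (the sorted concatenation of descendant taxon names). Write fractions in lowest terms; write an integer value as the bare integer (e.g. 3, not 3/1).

(((((I:3,R:-1):25/12,K:-13/12):51/16,J:93/16):11/16,P:69/16):107/32,(T:-3/2,U:7/2):107/32)

1. join T+U (d=2, Q=-117) ⇒ TU; edges |T|=-3/2, |U|=7/2
  updated: d(I,TU)=14, d(J,TU)=13, d(K,TU)=29/2, d(P,TU)=11, d(R,TU)=4
2. join I+R (d=2, Q=-74) ⇒ IR; edges |I|=3, |R|=-1
  updated: d(IR,J)=15, d(IR,K)=1, d(IR,P)=11, d(IR,TU)=8
3. join IR+K (d=1, Q=-115/2) ⇒ IKR; edges |IR|=25/12, |K|=-13/12
  updated: d(IKR,J)=9, d(IKR,P)=8, d(IKR,TU)=43/4
4. join IKR+J (d=9, Q=-171/4) ⇒ IJKR; edges |IKR|=51/16, |J|=93/16
  updated: d(IJKR,P)=5, d(IJKR,TU)=59/8
5. join IJKR+P (d=5, Q=-187/8) ⇒ IJKPR; edges |IJKR|=11/16, |P|=69/16
  updated: d(IJKPR,TU)=107/16
6. join IJKPR+TU (d=107/16) ⇒ IJKPRTU; edges |IJKPR|=107/32, |TU|=107/32
final tree: (((((I:3,R:-1):25/12,K:-13/12):51/16,J:93/16):11/16,P:69/16):107/32,(T:-3/2,U:7/2):107/32)
total length: 411/16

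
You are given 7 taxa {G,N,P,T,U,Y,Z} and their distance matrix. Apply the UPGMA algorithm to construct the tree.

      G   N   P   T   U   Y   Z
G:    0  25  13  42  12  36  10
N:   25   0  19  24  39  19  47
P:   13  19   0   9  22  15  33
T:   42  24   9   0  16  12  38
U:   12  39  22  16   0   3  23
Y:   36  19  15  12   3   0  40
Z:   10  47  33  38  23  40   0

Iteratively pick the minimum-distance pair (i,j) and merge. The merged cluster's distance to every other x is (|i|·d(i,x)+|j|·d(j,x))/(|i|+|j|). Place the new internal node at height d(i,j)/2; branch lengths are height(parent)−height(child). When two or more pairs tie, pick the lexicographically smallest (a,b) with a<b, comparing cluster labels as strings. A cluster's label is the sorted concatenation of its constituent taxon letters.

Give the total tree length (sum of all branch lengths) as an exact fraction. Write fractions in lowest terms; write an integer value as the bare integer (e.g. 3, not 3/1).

1253/20

step 1: merge (U,Y) at d=3; branch lengths U→3/2, Y→3/2; new cluster UY
  updated: d(G,UY)=24, d(N,UY)=29, d(P,UY)=37/2, d(T,UY)=14, d(UY,Z)=63/2
step 2: merge (P,T) at d=9; branch lengths P→9/2, T→9/2; new cluster PT
  updated: d(G,PT)=55/2, d(N,PT)=43/2, d(PT,UY)=65/4, d(PT,Z)=71/2
step 3: merge (G,Z) at d=10; branch lengths G→5, Z→5; new cluster GZ
  updated: d(GZ,N)=36, d(GZ,PT)=63/2, d(GZ,UY)=111/4
step 4: merge (PT,UY) at d=65/4; branch lengths PT→29/8, UY→53/8; new cluster PTUY
  updated: d(GZ,PTUY)=237/8, d(N,PTUY)=101/4
step 5: merge (N,PTUY) at d=101/4; branch lengths N→101/8, PTUY→9/2; new cluster NPTUY
  updated: d(GZ,NPTUY)=309/10
step 6: merge (GZ,NPTUY) at d=309/10; branch lengths GZ→209/20, NPTUY→113/40; new cluster GNPTUYZ
final tree: ((G:5,Z:5):209/20,(N:101/8,((P:9/2,T:9/2):29/8,(U:3/2,Y:3/2):53/8):9/2):113/40)
total length: 1253/20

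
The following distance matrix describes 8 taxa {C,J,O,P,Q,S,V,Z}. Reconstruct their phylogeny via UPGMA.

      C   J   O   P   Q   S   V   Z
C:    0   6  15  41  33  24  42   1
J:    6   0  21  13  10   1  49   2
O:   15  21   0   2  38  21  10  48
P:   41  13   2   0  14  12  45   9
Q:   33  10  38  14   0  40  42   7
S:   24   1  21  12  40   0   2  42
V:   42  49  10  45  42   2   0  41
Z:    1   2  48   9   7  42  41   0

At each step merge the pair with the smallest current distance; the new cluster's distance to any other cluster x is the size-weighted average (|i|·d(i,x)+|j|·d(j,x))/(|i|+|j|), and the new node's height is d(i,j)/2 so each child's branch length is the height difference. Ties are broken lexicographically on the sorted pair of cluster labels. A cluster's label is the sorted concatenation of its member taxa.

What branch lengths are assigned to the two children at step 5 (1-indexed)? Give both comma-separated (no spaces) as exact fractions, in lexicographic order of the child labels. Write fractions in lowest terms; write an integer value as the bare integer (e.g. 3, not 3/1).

19/2,10

1. join C+Z (d=1) ⇒ CZ; edges |C|=1/2, |Z|=1/2
  updated: d(CZ,J)=4, d(CZ,O)=63/2, d(CZ,P)=25, d(CZ,Q)=20, d(CZ,S)=33, d(CZ,V)=83/2
2. join J+S (d=1) ⇒ JS; edges |J|=1/2, |S|=1/2
  updated: d(CZ,JS)=37/2, d(JS,O)=21, d(JS,P)=25/2, d(JS,Q)=25, d(JS,V)=51/2
3. join O+P (d=2) ⇒ OP; edges |O|=1, |P|=1
  updated: d(CZ,OP)=113/4, d(JS,OP)=67/4, d(OP,Q)=26, d(OP,V)=55/2
4. join JS+OP (d=67/4) ⇒ JOPS; edges |JS|=63/8, |OP|=59/8
  updated: d(CZ,JOPS)=187/8, d(JOPS,Q)=51/2, d(JOPS,V)=53/2
5. join CZ+Q (d=20) ⇒ CQZ; edges |CZ|=19/2, |Q|=10
  updated: d(CQZ,JOPS)=289/12, d(CQZ,V)=125/3
6. join CQZ+JOPS (d=289/12) ⇒ CJOPQSZ; edges |CQZ|=49/24, |JOPS|=11/3
  updated: d(CJOPQSZ,V)=33
7. join CJOPQSZ+V (d=33) ⇒ CJOPQSVZ; edges |CJOPQSZ|=107/24, |V|=33/2
final tree: ((((C:1/2,Z:1/2):19/2,Q:10):49/24,((J:1/2,S:1/2):63/8,(O:1,P:1):59/8):11/3):107/24,V:33/2)
total length: 785/12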